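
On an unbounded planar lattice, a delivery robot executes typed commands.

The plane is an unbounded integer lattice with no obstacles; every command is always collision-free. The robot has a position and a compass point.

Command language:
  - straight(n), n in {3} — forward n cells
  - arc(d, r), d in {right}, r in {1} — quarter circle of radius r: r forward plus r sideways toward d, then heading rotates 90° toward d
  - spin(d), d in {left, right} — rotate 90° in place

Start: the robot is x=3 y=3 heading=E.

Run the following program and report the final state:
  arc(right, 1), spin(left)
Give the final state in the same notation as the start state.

begin: x=3 y=3 heading=E
step 1 (arc(right, 1)): x=4 y=2 heading=S
step 2 (spin(left)): x=4 y=2 heading=E

x=4 y=2 heading=E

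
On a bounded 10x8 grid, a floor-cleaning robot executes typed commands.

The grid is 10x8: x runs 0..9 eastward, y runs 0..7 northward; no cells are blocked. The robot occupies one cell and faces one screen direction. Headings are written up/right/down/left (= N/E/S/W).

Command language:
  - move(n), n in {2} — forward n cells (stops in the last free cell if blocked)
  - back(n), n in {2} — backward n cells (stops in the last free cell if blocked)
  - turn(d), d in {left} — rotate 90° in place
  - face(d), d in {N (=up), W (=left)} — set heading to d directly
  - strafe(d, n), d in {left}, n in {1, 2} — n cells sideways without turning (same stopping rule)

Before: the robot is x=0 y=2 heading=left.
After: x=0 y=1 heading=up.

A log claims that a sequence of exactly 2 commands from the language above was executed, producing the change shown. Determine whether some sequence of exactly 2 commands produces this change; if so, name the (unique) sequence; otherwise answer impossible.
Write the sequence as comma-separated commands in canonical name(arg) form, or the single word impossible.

key: running face(N) before strafe(left, 1) would end elsewhere — order is forced
initial: x=0 y=2 heading=left
1. strafe(left, 1) → x=0 y=1 heading=left
2. face(N) → x=0 y=1 heading=up
no other 2-command option fits: unique.

strafe(left, 1), face(N)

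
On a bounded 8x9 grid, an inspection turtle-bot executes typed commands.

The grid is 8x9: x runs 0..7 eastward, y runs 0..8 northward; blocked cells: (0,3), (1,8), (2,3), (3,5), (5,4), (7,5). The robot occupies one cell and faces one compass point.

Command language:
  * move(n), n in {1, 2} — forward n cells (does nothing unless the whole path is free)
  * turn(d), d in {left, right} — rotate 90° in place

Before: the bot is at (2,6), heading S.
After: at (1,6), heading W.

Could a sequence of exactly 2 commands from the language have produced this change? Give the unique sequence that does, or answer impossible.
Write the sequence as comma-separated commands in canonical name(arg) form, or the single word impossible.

turn(right), move(1)

key: position moved to (1,6) AND the heading swung to W — translation plus rotation needed
t0: at (2,6), heading S
t=1 turn(right) ⇒ at (2,6), heading W
t=2 move(1) ⇒ at (1,6), heading W
no rival 2-sequence matches.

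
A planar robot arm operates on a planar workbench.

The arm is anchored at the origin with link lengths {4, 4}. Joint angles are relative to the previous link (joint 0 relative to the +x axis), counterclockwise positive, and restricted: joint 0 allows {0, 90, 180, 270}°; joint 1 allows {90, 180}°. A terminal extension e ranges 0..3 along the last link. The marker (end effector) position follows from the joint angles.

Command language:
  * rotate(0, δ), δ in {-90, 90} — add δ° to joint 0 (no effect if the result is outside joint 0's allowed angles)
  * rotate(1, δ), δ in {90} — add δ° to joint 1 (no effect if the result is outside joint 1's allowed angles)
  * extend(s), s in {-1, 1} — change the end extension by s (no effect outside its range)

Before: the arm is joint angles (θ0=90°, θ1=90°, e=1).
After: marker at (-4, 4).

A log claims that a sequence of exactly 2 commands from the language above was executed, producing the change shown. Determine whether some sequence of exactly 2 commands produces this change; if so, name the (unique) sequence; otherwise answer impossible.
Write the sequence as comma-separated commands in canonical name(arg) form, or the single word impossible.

extend(-1), extend(-1)

begin: joint angles (θ0=90°, θ1=90°, e=1)
t=1 extend(-1) ⇒ joint angles (θ0=90°, θ1=90°, e=0)
t=2 extend(-1) ⇒ joint angles (θ0=90°, θ1=90°, e=0)
no rival 2-sequence matches.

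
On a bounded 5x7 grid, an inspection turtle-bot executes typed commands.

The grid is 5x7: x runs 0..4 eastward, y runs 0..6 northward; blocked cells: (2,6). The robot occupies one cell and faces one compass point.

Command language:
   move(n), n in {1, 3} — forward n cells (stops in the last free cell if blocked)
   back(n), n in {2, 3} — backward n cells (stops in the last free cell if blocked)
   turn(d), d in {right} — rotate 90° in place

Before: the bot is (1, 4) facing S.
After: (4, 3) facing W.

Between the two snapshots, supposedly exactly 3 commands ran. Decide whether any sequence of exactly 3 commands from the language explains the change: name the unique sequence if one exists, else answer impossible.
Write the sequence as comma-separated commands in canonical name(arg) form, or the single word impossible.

key: cell and facing (now W) both changed — the 3 commands mix motion and turning
initial: (1, 4) facing S
step 1 (move(1)): (1, 3) facing S
step 2 (turn(right)): (1, 3) facing W
step 3 (back(3)): (4, 3) facing W
uniquely the one of 125 3-step routes that fits.

move(1), turn(right), back(3)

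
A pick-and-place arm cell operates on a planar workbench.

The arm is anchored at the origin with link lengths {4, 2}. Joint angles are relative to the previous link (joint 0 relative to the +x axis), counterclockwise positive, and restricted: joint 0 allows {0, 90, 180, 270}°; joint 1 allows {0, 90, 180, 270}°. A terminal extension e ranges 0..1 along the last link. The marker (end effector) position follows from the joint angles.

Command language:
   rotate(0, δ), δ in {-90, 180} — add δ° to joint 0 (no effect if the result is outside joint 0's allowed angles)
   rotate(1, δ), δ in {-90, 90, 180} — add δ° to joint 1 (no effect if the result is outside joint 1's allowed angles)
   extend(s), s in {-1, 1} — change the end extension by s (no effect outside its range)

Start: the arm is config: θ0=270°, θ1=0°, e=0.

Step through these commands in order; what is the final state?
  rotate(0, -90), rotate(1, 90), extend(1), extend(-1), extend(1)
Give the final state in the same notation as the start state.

config: θ0=180°, θ1=90°, e=1

begin: config: θ0=270°, θ1=0°, e=0
[1] after rotate(0, -90): config: θ0=180°, θ1=0°, e=0
[2] after rotate(1, 90): config: θ0=180°, θ1=90°, e=0
[3] after extend(1): config: θ0=180°, θ1=90°, e=1
[4] after extend(-1): config: θ0=180°, θ1=90°, e=0
[5] after extend(1): config: θ0=180°, θ1=90°, e=1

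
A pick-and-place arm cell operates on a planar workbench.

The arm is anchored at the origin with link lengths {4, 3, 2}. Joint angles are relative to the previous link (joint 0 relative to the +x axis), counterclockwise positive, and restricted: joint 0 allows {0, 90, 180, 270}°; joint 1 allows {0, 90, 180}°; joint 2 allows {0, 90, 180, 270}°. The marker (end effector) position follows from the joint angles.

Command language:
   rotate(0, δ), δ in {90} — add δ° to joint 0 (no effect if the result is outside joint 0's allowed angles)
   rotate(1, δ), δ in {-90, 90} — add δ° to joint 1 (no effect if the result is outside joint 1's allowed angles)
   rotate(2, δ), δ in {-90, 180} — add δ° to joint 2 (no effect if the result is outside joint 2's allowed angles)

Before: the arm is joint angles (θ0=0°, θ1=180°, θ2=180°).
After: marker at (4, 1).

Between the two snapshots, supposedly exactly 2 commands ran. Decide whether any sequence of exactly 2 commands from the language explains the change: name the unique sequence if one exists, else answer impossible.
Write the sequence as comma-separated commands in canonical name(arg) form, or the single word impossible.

key: order matters: swapping rotate(1, 90) and rotate(1, -90) lands elsewhere
initial: joint angles (θ0=0°, θ1=180°, θ2=180°)
t=1 rotate(1, 90) ⇒ joint angles (θ0=0°, θ1=180°, θ2=180°)
t=2 rotate(1, -90) ⇒ joint angles (θ0=0°, θ1=90°, θ2=180°)
uniquely the one of 25 2-step routes that fits.

rotate(1, 90), rotate(1, -90)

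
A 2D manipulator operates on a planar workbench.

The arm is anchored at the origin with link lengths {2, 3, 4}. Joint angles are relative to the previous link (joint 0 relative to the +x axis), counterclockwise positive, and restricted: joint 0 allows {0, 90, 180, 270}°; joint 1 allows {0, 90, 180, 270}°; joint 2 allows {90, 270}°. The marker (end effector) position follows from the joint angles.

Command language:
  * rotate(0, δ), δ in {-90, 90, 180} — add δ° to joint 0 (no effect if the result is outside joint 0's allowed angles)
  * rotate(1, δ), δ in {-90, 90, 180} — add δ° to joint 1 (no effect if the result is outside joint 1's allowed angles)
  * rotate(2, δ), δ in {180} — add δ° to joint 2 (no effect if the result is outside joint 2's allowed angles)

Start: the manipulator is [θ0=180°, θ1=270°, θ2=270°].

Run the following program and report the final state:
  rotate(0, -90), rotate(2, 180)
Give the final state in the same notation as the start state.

[θ0=90°, θ1=270°, θ2=90°]

start: [θ0=180°, θ1=270°, θ2=270°]
[1] after rotate(0, -90): [θ0=90°, θ1=270°, θ2=270°]
[2] after rotate(2, 180): [θ0=90°, θ1=270°, θ2=90°]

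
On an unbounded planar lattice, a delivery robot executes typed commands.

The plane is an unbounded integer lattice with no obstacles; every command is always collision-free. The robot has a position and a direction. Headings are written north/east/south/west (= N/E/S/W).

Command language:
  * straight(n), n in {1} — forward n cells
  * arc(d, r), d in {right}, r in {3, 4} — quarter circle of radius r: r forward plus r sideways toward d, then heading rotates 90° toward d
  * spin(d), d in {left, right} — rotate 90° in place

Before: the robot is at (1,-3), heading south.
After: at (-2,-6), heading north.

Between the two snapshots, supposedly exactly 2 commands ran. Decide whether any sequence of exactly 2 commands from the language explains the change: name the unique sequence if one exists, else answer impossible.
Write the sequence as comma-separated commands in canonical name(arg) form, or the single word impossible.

arc(right, 3), spin(right)

key: cell and facing (now N) both changed — the 2 commands mix motion and turning
initial: at (1,-3), heading south
1. arc(right, 3) → at (-2,-6), heading west
2. spin(right) → at (-2,-6), heading north
uniquely the one of 25 2-step routes that fits.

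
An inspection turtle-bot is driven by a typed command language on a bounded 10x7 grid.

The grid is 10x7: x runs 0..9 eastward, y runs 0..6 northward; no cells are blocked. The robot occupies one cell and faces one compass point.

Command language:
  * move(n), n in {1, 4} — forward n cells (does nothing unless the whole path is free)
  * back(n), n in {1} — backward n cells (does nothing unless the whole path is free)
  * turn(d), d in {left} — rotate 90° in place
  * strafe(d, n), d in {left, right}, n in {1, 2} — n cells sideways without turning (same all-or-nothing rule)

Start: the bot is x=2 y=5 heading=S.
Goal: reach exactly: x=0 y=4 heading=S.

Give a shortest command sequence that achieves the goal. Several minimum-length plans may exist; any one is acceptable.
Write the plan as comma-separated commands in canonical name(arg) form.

move(1), strafe(right, 2)

t0: x=2 y=5 heading=S
step 1 (move(1)): x=2 y=4 heading=S
step 2 (strafe(right, 2)): x=0 y=4 heading=S
shorter routes all fall short; 2 is best.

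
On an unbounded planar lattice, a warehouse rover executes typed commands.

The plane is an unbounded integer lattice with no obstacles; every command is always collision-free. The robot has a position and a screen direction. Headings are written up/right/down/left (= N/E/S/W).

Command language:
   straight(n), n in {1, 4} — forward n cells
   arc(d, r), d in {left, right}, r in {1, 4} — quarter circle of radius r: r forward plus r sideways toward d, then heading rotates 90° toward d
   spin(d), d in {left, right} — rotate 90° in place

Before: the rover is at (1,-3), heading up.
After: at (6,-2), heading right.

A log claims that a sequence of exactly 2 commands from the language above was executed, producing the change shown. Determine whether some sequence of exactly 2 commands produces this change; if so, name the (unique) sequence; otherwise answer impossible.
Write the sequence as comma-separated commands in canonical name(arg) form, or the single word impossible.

key: position moved to (6,-2) AND the heading swung to E — translation plus rotation needed
start: at (1,-3), heading up
1. arc(right, 1) → at (2,-2), heading right
2. straight(4) → at (6,-2), heading right
uniquely the one of 64 2-step routes that fits.

arc(right, 1), straight(4)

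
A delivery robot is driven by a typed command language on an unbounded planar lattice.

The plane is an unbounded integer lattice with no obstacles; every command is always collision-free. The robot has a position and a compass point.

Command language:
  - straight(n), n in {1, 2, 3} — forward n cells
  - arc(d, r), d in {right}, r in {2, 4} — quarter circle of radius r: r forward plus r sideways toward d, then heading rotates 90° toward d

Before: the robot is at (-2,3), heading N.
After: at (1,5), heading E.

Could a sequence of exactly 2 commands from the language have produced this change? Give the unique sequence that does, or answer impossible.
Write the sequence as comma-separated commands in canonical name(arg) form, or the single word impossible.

key: position moved to (1,5) AND the heading swung to E — translation plus rotation needed
begin: at (-2,3), heading N
t=1 arc(right, 2) ⇒ at (0,5), heading E
t=2 straight(1) ⇒ at (1,5), heading E
no other 2-command option fits: unique.

arc(right, 2), straight(1)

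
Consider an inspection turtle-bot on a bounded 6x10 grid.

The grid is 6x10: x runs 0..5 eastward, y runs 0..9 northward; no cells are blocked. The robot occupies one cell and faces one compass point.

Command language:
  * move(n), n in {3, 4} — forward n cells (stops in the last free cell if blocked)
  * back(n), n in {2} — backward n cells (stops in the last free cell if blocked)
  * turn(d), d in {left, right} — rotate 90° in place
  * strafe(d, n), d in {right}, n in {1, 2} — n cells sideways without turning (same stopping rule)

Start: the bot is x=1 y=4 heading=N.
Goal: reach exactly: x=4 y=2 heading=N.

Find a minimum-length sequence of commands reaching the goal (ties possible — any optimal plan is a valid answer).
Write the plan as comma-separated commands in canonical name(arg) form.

initial: x=1 y=4 heading=N
t=1 strafe(right, 1) ⇒ x=2 y=4 heading=N
t=2 strafe(right, 2) ⇒ x=4 y=4 heading=N
t=3 back(2) ⇒ x=4 y=2 heading=N
no 2-step plan works, so 3 is optimal.

strafe(right, 1), strafe(right, 2), back(2)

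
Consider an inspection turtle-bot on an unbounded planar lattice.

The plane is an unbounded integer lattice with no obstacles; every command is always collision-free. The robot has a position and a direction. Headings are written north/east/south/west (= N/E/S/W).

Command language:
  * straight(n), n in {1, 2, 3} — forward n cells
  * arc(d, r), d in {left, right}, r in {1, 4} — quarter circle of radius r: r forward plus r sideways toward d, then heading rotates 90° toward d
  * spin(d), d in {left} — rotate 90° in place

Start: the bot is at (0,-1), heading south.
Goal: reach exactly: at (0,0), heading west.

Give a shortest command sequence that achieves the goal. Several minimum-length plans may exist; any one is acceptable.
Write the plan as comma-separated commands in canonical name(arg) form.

straight(1), spin(left), arc(left, 1), arc(left, 1)

t0: at (0,-1), heading south
step 1 (straight(1)): at (0,-2), heading south
step 2 (spin(left)): at (0,-2), heading east
step 3 (arc(left, 1)): at (1,-1), heading north
step 4 (arc(left, 1)): at (0,0), heading west
nothing shorter than 4 reaches the goal.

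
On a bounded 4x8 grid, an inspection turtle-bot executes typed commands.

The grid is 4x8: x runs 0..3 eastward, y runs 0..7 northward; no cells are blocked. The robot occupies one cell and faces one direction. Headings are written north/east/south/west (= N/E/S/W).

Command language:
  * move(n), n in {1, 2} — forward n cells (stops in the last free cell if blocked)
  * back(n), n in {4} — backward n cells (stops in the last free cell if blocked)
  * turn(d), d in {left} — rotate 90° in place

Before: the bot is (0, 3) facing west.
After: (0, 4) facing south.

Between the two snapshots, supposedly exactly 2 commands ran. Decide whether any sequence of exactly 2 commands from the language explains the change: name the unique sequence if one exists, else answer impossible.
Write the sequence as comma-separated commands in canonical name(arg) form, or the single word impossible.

impossible

every 2-command combo misses the target.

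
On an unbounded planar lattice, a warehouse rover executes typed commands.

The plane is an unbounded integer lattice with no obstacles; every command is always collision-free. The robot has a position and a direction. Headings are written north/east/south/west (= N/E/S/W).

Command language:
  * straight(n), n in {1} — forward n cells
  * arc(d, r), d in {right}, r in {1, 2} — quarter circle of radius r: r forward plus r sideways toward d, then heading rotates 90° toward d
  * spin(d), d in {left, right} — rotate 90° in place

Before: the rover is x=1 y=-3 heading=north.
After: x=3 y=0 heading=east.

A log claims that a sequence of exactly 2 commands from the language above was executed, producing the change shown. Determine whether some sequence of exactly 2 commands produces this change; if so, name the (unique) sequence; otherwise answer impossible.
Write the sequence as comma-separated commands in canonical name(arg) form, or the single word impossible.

straight(1), arc(right, 2)

key: order matters: swapping straight(1) and arc(right, 2) lands elsewhere
from: x=1 y=-3 heading=north
[1] after straight(1): x=1 y=-2 heading=north
[2] after arc(right, 2): x=3 y=0 heading=east
uniquely the one of 25 2-step routes that fits.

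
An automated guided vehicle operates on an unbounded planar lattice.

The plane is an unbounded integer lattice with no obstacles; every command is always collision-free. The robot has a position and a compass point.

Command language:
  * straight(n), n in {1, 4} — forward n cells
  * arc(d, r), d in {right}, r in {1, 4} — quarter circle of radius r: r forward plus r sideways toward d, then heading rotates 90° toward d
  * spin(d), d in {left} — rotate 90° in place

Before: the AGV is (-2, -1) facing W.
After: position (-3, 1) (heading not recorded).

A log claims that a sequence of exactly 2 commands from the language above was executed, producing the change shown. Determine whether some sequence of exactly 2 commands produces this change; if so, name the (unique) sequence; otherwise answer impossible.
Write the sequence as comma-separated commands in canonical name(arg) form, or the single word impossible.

key: order matters: swapping arc(right, 1) and straight(1) lands elsewhere
begin: (-2, -1) facing W
t=1 arc(right, 1) ⇒ (-3, 0) facing N
t=2 straight(1) ⇒ (-3, 1) facing N
uniquely the one of 25 2-step routes that fits.

arc(right, 1), straight(1)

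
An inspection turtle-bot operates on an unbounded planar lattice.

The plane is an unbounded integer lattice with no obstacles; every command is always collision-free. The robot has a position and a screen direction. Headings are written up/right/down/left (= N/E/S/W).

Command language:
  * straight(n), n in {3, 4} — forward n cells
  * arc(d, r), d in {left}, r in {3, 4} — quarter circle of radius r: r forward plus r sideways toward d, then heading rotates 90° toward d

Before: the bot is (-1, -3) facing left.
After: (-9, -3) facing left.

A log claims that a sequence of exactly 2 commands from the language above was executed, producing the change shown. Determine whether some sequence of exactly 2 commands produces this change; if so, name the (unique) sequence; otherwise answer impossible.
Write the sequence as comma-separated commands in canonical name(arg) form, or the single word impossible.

straight(4), straight(4)

key: heading stays W — no command in the sequence turns
initial: (-1, -3) facing left
1. straight(4) → (-5, -3) facing left
2. straight(4) → (-9, -3) facing left
uniquely the one of 16 2-step routes that fits.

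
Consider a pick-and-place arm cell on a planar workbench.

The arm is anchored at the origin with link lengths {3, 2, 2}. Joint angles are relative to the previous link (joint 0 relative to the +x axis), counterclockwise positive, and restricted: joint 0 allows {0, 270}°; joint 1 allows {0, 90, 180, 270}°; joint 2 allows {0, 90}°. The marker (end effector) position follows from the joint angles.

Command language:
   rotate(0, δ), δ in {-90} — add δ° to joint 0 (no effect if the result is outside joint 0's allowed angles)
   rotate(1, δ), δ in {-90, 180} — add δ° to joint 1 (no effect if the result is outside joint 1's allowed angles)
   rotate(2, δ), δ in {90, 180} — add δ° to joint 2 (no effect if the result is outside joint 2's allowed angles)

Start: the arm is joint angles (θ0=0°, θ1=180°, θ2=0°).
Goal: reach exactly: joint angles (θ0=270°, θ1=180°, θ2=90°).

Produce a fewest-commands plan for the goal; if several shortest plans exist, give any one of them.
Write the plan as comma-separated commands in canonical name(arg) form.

rotate(0, -90), rotate(2, 90)

begin: joint angles (θ0=0°, θ1=180°, θ2=0°)
[1] after rotate(0, -90): joint angles (θ0=270°, θ1=180°, θ2=0°)
[2] after rotate(2, 90): joint angles (θ0=270°, θ1=180°, θ2=90°)
nothing shorter than 2 reaches the goal.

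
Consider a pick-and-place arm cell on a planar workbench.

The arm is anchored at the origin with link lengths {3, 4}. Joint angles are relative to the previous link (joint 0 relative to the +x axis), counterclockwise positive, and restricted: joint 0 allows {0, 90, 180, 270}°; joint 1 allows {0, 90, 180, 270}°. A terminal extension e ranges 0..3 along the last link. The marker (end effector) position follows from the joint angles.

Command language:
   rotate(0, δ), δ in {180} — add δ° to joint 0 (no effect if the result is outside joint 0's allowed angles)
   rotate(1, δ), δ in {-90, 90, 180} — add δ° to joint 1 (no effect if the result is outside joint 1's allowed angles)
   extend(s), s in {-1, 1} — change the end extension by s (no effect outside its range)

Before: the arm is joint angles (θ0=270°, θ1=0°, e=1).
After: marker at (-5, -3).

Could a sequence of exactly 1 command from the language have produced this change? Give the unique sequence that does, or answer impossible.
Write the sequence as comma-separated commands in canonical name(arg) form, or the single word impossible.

initial: joint angles (θ0=270°, θ1=0°, e=1)
[1] after rotate(1, -90): joint angles (θ0=270°, θ1=270°, e=1)
all 6 alternatives checked — unique.

rotate(1, -90)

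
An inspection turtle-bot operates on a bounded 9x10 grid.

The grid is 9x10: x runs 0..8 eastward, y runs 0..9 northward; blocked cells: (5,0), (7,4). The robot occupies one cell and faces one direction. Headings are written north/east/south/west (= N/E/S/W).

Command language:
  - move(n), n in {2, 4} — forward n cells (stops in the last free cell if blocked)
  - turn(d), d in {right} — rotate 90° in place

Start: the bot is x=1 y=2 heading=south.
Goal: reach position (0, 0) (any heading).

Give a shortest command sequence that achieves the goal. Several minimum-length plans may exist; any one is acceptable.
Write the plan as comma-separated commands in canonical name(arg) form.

begin: x=1 y=2 heading=south
[1] after move(2): x=1 y=0 heading=south
[2] after turn(right): x=1 y=0 heading=west
[3] after move(2): x=0 y=0 heading=west
nothing shorter than 3 reaches the goal.

move(2), turn(right), move(2)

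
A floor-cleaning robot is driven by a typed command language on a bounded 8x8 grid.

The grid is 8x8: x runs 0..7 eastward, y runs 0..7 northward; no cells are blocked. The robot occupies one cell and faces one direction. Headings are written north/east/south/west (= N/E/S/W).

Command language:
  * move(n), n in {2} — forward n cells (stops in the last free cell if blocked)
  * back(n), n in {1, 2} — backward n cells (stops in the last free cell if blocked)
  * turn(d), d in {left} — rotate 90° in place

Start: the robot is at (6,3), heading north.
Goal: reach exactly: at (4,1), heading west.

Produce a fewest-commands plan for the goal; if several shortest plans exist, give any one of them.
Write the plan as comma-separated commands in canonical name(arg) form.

back(2), turn(left), move(2)

begin: at (6,3), heading north
[1] after back(2): at (6,1), heading north
[2] after turn(left): at (6,1), heading west
[3] after move(2): at (4,1), heading west
nothing shorter than 3 reaches the goal.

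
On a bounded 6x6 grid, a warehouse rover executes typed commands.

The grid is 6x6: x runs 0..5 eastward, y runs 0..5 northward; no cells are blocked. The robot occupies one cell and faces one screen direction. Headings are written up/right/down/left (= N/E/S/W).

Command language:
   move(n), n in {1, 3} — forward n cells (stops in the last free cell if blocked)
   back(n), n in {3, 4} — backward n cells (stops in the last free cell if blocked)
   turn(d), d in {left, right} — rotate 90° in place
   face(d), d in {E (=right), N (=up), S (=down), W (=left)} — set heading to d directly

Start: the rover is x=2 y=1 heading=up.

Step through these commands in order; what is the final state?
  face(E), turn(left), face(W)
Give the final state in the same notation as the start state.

x=2 y=1 heading=left

initial: x=2 y=1 heading=up
step 1 (face(E)): x=2 y=1 heading=right
step 2 (turn(left)): x=2 y=1 heading=up
step 3 (face(W)): x=2 y=1 heading=left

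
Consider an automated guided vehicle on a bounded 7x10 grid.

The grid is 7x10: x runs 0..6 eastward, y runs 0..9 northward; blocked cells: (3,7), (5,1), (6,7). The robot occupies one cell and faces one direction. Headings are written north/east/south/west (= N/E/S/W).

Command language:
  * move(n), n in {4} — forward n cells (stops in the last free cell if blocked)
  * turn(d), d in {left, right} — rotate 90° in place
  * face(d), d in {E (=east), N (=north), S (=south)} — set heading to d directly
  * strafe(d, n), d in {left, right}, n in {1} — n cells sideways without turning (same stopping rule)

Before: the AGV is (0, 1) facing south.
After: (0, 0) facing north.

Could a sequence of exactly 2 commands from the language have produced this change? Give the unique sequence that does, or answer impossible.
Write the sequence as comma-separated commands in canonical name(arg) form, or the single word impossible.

move(4), face(N)

key: move(4) runs into the grid edge before its full distance
start: (0, 1) facing south
[1] after move(4): (0, 0) facing south
[2] after face(N): (0, 0) facing north
no rival 2-sequence matches.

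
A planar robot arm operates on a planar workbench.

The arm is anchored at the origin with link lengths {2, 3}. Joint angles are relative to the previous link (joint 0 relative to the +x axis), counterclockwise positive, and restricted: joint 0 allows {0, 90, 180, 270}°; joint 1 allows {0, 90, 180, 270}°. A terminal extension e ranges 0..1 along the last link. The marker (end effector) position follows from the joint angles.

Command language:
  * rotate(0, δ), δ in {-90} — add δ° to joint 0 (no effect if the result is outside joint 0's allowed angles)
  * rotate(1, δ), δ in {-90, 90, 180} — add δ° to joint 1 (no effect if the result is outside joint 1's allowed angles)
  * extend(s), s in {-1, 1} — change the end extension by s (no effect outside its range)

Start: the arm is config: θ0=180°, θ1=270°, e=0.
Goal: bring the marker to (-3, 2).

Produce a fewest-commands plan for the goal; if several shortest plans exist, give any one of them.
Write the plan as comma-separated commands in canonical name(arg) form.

initial: config: θ0=180°, θ1=270°, e=0
step 1 (rotate(0, -90)): config: θ0=90°, θ1=270°, e=0
step 2 (rotate(1, 180)): config: θ0=90°, θ1=90°, e=0
no 1-step plan works, so 2 is optimal.

rotate(0, -90), rotate(1, 180)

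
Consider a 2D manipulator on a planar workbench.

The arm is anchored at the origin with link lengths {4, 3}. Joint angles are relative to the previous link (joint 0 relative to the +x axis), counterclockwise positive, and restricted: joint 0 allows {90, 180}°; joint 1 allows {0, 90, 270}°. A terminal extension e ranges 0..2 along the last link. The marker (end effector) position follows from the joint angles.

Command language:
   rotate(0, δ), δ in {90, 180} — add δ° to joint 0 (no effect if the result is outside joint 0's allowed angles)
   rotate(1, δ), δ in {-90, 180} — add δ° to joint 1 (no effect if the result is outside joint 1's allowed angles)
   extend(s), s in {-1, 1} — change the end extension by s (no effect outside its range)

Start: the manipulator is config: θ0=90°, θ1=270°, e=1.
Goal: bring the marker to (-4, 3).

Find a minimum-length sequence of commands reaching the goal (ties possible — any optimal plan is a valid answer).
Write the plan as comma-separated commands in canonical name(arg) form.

rotate(0, 90), extend(-1)

t0: config: θ0=90°, θ1=270°, e=1
[1] after rotate(0, 90): config: θ0=180°, θ1=270°, e=1
[2] after extend(-1): config: θ0=180°, θ1=270°, e=0
minimal: 2 command(s), checked below 2.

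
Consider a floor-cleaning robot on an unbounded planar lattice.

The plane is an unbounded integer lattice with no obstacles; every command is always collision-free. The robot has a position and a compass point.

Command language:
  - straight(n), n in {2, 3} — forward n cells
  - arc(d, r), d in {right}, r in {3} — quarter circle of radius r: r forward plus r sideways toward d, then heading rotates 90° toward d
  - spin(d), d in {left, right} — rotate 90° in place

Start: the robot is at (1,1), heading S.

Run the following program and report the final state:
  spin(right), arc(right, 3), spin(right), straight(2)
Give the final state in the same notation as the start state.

at (0,4), heading E

begin: at (1,1), heading S
[1] after spin(right): at (1,1), heading W
[2] after arc(right, 3): at (-2,4), heading N
[3] after spin(right): at (-2,4), heading E
[4] after straight(2): at (0,4), heading E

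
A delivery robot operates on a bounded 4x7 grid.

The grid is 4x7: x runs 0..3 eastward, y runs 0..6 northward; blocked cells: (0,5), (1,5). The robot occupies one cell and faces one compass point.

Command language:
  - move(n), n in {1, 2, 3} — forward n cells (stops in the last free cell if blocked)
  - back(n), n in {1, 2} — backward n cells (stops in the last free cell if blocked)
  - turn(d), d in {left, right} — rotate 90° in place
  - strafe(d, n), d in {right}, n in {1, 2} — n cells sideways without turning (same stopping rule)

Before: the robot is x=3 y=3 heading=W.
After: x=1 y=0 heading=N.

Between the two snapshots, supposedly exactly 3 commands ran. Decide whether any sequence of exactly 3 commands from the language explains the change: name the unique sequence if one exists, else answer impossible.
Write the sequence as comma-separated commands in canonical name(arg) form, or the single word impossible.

impossible

no 3-step route produces this change.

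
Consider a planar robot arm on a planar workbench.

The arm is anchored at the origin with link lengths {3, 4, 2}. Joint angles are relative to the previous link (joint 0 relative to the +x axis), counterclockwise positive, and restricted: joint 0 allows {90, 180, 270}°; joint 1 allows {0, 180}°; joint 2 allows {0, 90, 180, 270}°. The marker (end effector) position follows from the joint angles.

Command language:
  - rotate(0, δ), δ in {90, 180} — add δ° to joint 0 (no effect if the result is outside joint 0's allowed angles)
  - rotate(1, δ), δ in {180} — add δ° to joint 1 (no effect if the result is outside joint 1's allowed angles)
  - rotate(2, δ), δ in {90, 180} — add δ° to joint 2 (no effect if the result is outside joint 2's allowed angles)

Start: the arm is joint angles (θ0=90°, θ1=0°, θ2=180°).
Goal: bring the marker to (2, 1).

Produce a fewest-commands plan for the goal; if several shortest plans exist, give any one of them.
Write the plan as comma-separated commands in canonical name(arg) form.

rotate(1, 180), rotate(0, 180), rotate(2, 90)

begin: joint angles (θ0=90°, θ1=0°, θ2=180°)
step 1 (rotate(1, 180)): joint angles (θ0=90°, θ1=180°, θ2=180°)
step 2 (rotate(0, 180)): joint angles (θ0=270°, θ1=180°, θ2=180°)
step 3 (rotate(2, 90)): joint angles (θ0=270°, θ1=180°, θ2=270°)
minimal: 3 command(s), checked below 3.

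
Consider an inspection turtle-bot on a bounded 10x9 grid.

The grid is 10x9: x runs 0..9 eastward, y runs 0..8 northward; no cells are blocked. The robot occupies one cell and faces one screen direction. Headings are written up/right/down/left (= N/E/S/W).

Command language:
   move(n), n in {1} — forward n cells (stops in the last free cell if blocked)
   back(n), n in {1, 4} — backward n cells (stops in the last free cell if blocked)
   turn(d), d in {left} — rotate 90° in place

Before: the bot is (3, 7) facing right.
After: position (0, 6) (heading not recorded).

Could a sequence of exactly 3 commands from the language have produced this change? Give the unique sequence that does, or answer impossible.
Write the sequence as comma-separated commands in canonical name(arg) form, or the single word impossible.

back(4), turn(left), back(1)

key: back(4) runs into the grid edge before its full distance
initial: (3, 7) facing right
[1] after back(4): (0, 7) facing right
[2] after turn(left): (0, 7) facing up
[3] after back(1): (0, 6) facing up
all 64 alternatives checked — unique.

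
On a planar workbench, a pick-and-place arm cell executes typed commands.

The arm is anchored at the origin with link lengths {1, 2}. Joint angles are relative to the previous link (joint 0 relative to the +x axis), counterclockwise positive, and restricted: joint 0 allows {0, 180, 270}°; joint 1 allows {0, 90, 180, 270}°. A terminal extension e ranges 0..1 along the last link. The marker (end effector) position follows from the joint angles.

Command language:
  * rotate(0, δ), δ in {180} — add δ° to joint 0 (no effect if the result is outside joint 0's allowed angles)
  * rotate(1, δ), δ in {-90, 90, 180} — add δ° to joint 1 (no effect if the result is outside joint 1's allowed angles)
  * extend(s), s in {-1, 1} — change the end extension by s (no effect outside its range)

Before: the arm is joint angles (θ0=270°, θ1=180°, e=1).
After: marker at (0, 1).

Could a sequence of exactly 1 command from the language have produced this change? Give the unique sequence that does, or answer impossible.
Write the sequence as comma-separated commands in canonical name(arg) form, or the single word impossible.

extend(-1)

initial: joint angles (θ0=270°, θ1=180°, e=1)
1. extend(-1) → joint angles (θ0=270°, θ1=180°, e=0)
no other 1-command option fits: unique.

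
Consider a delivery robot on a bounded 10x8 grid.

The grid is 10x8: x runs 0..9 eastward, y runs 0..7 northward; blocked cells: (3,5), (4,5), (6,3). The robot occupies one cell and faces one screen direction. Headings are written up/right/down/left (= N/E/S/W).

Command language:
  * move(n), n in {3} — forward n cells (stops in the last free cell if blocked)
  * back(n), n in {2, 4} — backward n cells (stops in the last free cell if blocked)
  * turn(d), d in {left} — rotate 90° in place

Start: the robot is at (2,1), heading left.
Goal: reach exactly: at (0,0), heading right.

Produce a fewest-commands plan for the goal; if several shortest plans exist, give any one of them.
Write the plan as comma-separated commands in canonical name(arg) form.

move(3), turn(left), move(3), turn(left)

begin: at (2,1), heading left
t=1 move(3) ⇒ at (0,1), heading left
t=2 turn(left) ⇒ at (0,1), heading down
t=3 move(3) ⇒ at (0,0), heading down
t=4 turn(left) ⇒ at (0,0), heading right
shorter routes all fall short; 4 is best.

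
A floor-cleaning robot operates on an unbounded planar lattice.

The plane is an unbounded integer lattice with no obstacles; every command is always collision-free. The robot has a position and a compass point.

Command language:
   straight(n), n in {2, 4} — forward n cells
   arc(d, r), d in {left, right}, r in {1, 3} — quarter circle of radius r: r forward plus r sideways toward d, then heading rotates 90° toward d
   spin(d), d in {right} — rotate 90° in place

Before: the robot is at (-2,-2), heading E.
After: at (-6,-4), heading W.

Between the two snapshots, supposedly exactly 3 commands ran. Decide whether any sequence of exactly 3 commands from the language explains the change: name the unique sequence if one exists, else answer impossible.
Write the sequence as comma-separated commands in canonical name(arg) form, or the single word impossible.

key: running straight(4) before arc(right, 1) would end elsewhere — order is forced
from: at (-2,-2), heading E
t=1 arc(right, 1) ⇒ at (-1,-3), heading S
t=2 arc(right, 1) ⇒ at (-2,-4), heading W
t=3 straight(4) ⇒ at (-6,-4), heading W
all 343 alternatives checked — unique.

arc(right, 1), arc(right, 1), straight(4)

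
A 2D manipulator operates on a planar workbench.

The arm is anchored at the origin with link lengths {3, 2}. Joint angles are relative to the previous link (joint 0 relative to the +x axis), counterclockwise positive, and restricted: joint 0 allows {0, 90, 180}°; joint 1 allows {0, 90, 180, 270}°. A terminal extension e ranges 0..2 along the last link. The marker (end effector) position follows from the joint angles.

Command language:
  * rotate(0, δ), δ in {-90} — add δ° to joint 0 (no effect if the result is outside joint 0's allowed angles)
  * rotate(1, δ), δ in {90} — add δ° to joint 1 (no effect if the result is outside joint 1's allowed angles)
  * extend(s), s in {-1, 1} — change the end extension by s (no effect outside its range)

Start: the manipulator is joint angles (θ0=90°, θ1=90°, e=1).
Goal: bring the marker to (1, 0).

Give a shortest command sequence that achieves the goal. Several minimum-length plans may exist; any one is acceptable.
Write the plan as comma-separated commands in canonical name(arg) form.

begin: joint angles (θ0=90°, θ1=90°, e=1)
step 1 (extend(-1)): joint angles (θ0=90°, θ1=90°, e=0)
step 2 (rotate(0, -90)): joint angles (θ0=0°, θ1=90°, e=0)
step 3 (rotate(1, 90)): joint angles (θ0=0°, θ1=180°, e=0)
nothing shorter than 3 reaches the goal.

extend(-1), rotate(0, -90), rotate(1, 90)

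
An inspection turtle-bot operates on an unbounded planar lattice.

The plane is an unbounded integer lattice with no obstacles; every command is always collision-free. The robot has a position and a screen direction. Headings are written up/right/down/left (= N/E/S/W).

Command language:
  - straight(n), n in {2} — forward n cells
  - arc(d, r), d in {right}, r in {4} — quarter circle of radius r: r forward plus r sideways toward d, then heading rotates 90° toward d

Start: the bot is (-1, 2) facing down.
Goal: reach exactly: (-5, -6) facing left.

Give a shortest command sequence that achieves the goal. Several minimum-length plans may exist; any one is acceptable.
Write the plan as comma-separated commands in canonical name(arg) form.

initial: (-1, 2) facing down
step 1 (straight(2)): (-1, 0) facing down
step 2 (straight(2)): (-1, -2) facing down
step 3 (arc(right, 4)): (-5, -6) facing left
shorter routes all fall short; 3 is best.

straight(2), straight(2), arc(right, 4)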